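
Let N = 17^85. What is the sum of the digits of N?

458

17^85 = 387398841060856728666481830078934303451511026537231722901062889198807651406663242475428593734254127224657
Sum of its 105 digits: 458.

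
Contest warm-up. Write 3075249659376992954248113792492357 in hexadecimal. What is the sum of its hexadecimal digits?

3075249659376992954248113792492357 in base 16 is 979F1B90FF3829E5661403B02345.
Digit sum: 9+7+9+15+1+11+9+0+15+15+3+8+2+9+14+5+6+6+1+4+0+3+11+0+2+3+4+5 = 177.

177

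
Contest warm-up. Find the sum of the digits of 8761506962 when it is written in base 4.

26

8761506962 in base 4 is 20022032133302102.
Digit sum: 2+0+0+2+2+0+3+2+1+3+3+3+0+2+1+0+2 = 26.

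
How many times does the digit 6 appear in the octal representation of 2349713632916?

2349713632916 in base 8 is 42142566127224.
The digit 6 appears 2 times.

2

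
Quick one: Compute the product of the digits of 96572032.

0

9×6×5×7×2×0×3×2 = 0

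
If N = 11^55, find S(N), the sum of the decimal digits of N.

236

11^55 = 1890591424712781041871514584574319778449301246603238034051
Sum of its 58 digits: 236.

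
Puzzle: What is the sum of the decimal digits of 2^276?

361

2^276 = 121416805764108066932466369176469931665150427440758720078238275608681517825325531136
Sum of its 84 digits: 361.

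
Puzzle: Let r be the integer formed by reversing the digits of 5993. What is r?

Reversing 5993 gives 3995.

3995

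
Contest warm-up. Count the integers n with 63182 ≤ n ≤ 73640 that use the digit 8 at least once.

The integers in [63182, 73640] that use the digit 8 at least once: 63182, 63183, 63184, 63185, 63186, 63187, …, 73628, 73638.
3528 qualify.

3528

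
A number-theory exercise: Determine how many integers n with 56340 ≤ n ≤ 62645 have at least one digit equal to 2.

The integers in [56340, 62645] that have at least one digit equal to 2: 56342, 56352, 56362, 56372, 56382, 56392, …, 62644, 62645.
2121 qualify.

2121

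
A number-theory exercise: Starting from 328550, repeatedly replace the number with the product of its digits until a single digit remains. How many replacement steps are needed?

1

328550 → 0 (1 step)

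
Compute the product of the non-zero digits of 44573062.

20160

4×4×5×7×3×6×2 = 20160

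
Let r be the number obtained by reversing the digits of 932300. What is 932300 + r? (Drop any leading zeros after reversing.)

Reverse of 932300 is 3239.
932300 + 3239 = 935539

935539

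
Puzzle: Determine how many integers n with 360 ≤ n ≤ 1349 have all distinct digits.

597

The integers in [360, 1349] that have all distinct digits: 360, 361, 362, 364, 365, 367, …, 1348, 1349.
597 qualify.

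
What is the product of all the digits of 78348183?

129024

7×8×3×4×8×1×8×3 = 129024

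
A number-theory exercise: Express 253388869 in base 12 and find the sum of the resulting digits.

41

253388869 in base 12 is 70A390B1.
Digit sum: 7+0+10+3+9+0+11+1 = 41.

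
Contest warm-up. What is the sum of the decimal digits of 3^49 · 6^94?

432

3^49 · 6^94 = 3350881095195415943675837771162466957526048941606184446817600352831780166345362061728220255879168
Sum of its 97 digits: 432.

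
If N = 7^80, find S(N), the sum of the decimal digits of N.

265

7^80 = 40536215597144386832065866109016673800875222251012083746192454448001
Sum of its 68 digits: 265.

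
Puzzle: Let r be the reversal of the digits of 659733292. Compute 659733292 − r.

367395336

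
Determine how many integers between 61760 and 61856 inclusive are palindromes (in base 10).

The integers in [61760, 61856] that are palindromes (in base 10): 61816.
1 qualifies.

1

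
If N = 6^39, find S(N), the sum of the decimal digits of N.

162

6^39 = 2227915756473955677973140996096
Sum of its 31 digits: 162.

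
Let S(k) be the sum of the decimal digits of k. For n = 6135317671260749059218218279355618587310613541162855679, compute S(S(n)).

9

First digit sum: 243.
2+4+3 = 9.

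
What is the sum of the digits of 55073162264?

5+5+0+7+3+1+6+2+2+6+4 = 41

41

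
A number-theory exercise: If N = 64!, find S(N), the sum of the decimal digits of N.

64! = 126886932185884164103433389335161480802865516174545192198801894375214704230400000000000000
Sum of its 90 digits: 324.

324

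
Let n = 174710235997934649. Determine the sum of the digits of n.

90

1+7+4+7+1+0+2+3+5+9+9+7+9+3+4+6+4+9 = 90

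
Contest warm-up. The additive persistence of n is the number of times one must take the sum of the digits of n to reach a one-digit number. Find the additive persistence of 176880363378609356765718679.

3

176880363378609356765718679 → 145 → 10 → 1 (3 steps)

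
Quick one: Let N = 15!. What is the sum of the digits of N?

15! = 1307674368000
Sum of its 13 digits: 45.

45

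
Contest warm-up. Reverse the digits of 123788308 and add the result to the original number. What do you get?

927675629

Reverse of 123788308 is 803887321.
123788308 + 803887321 = 927675629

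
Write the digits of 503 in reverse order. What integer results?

Reversing 503 gives 305.

305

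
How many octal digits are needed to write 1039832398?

1039832398 in base 8 is 7576512516, which has 10 digits.

10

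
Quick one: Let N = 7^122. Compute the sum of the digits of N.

490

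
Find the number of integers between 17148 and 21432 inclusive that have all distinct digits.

1393

The integers in [17148, 21432] that have all distinct digits: 17203, 17204, 17205, 17206, 17208, 17209, …, 21409, 21430.
1393 qualify.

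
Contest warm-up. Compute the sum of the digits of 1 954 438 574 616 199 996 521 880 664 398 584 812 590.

1+9+5+4+4+3+8+5+7+4+6+1+6+1+9+9+9+9+6+5+2+1+8+8+0+6+6+4+3+9+8+5+8+4+8+1+2+5+9+0 = 208

208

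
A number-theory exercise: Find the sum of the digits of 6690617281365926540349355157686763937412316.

200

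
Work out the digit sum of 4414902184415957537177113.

103

4+4+1+4+9+0+2+1+8+4+4+1+5+9+5+7+5+3+7+1+7+7+1+1+3 = 103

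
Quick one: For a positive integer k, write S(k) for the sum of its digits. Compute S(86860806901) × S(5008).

676

S(86860806901) = 8+6+8+6+0+8+0+6+9+0+1 = 52.
S(5008) = 5+0+0+8 = 13.
52 · 13 = 676.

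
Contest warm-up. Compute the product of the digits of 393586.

19440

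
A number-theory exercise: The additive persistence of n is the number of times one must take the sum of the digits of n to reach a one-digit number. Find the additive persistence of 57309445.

57309445 → 37 → 10 → 1 (3 steps)

3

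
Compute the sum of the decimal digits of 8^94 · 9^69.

675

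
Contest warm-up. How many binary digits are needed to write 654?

10

654 in base 2 is 1010001110, which has 10 digits.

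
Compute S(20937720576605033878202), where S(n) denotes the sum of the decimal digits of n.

2+0+9+3+7+7+2+0+5+7+6+6+0+5+0+3+3+8+7+8+2+0+2 = 92

92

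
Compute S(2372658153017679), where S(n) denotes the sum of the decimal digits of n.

2+3+7+2+6+5+8+1+5+3+0+1+7+6+7+9 = 72

72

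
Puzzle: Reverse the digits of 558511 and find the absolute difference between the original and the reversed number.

442656

Reverse of 558511 is 115855.
|558511 − 115855| = 442656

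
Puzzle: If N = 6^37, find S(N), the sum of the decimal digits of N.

135

6^37 = 61886548790943213277031694336
Sum of its 29 digits: 135.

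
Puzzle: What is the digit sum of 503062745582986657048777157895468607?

5+0+3+0+6+2+7+4+5+5+8+2+9+8+6+6+5+7+0+4+8+7+7+7+1+5+7+8+9+5+4+6+8+6+0+7 = 187

187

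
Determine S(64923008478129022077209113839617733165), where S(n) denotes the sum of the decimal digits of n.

156

6+4+9+2+3+0+0+8+4+7+8+1+2+9+0+2+2+0+7+7+2+0+9+1+1+3+8+3+9+6+1+7+7+3+3+1+6+5 = 156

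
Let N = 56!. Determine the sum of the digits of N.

56! = 710998587804863451854045647463724949736497978881168458687447040000000000000
Sum of its 75 digits: 333.

333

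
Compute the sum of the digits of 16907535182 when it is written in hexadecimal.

77

16907535182 in base 16 is 3EFC4834E.
Digit sum: 3+14+15+12+4+8+3+4+14 = 77.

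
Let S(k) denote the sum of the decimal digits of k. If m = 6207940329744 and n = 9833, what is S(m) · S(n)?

1311

S(6207940329744) = 6+2+0+7+9+4+0+3+2+9+7+4+4 = 57.
S(9833) = 9+8+3+3 = 23.
57 · 23 = 1311.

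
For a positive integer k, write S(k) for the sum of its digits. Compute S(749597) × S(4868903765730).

S(749597) = 7+4+9+5+9+7 = 41.
S(4868903765730) = 4+8+6+8+9+0+3+7+6+5+7+3+0 = 66.
41 · 66 = 2706.

2706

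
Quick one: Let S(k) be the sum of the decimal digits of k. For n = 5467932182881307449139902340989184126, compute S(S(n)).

First digit sum: 170.
1+7+0 = 8.

8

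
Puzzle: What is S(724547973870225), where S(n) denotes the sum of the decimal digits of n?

7+2+4+5+4+7+9+7+3+8+7+0+2+2+5 = 72

72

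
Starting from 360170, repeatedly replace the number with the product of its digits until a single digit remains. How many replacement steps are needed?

360170 → 0 (1 step)

1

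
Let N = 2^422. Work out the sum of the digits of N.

607

2^422 = 10830740992659433045228180406808920716548582325686783496759685861775864483615725089999900023844295226942934417817982702456930304
Sum of its 128 digits: 607.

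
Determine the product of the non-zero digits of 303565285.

3×3×5×6×5×2×8×5 = 108000

108000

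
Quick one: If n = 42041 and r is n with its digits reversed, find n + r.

Reverse of 42041 is 14024.
42041 + 14024 = 56065

56065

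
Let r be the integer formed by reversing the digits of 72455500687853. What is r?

Reversing 72455500687853 gives 35878600555427.

35878600555427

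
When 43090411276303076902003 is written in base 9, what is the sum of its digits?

43090411276303076902003 in base 9 is 476726248884333533626357.
Digit sum: 4+7+6+7+2+6+2+4+8+8+8+4+3+3+3+5+3+3+6+2+6+3+5+7 = 115.

115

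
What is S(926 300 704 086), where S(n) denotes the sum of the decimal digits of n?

9+2+6+3+0+0+7+0+4+0+8+6 = 45

45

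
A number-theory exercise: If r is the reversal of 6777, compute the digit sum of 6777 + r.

Reversal of 6777 is 7776; 6777 + 7776 = 14553.
Digit sum of 14553: 1+4+5+5+3 = 18.

18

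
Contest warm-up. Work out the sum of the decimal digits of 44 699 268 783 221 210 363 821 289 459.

134

4+4+6+9+9+2+6+8+7+8+3+2+2+1+2+1+0+3+6+3+8+2+1+2+8+9+4+5+9 = 134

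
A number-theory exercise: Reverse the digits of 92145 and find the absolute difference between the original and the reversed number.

38016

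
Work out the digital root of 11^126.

The digital root of n equals n mod 9 (or 9 when 9 | n), so we need 11^126 mod 9.
11^126 ≡ 1 (mod 9), so the digital root is 1.

1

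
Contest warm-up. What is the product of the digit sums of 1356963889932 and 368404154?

S(1356963889932) = 1+3+5+6+9+6+3+8+8+9+9+3+2 = 72.
S(368404154) = 3+6+8+4+0+4+1+5+4 = 35.
72 · 35 = 2520.

2520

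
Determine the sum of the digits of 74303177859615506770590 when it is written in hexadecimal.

74303177859615506770590 in base 16 is FBBFBBC5C363BC72A9E.
Digit sum: 15+11+11+15+11+11+12+5+12+3+6+3+11+12+7+2+10+9+14 = 180.

180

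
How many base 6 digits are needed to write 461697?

461697 in base 6 is 13521253, which has 8 digits.

8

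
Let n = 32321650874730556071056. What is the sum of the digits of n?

3+2+3+2+1+6+5+0+8+7+4+7+3+0+5+5+6+0+7+1+0+5+6 = 86

86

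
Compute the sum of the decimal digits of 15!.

45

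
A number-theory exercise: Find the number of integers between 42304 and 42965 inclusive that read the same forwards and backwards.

The integers in [42304, 42965] that read the same forwards and backwards: 42324, 42424, 42524, 42624, 42724, 42824, 42924.
7 qualify.

7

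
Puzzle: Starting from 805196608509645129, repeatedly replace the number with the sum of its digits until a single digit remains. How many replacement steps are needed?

3

805196608509645129 → 84 → 12 → 3 (3 steps)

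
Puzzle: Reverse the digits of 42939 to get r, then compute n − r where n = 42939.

-50985

Reverse of 42939 is 93924.
42939 − 93924 = -50985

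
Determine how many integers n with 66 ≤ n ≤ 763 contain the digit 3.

The integers in [66, 763] that contain the digit 3: 73, 83, 93, 103, 113, 123, …, 753, 763.
214 qualify.

214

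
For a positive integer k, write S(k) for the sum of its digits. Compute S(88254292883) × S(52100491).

1298

S(88254292883) = 8+8+2+5+4+2+9+2+8+8+3 = 59.
S(52100491) = 5+2+1+0+0+4+9+1 = 22.
59 · 22 = 1298.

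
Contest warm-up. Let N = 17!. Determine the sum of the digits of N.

17! = 355687428096000
Sum of its 15 digits: 63.

63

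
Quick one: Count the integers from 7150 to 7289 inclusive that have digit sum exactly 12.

The integers in [7150, 7289] that have digit sum exactly 12: 7203, 7212, 7221, 7230.
4 qualify.

4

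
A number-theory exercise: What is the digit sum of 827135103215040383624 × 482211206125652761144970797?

212

827135103215040383624 × 482211206125652761144970797 = 398853815750190910284931926612616452665157028328
Sum of its 48 digits: 212.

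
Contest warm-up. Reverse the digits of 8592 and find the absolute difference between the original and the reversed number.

5634

Reverse of 8592 is 2958.
|8592 − 2958| = 5634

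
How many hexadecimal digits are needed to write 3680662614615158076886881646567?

26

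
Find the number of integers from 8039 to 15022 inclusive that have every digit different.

The integers in [8039, 15022] that have every digit different: 8039, 8041, 8042, 8043, 8045, 8046, …, 14986, 14987.
2332 qualify.

2332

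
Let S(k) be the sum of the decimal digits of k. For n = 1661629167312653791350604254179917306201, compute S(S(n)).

First digit sum: 157.
1+5+7 = 13.

13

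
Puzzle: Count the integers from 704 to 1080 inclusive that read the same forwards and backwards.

31

The integers in [704, 1080] that read the same forwards and backwards: 707, 717, 727, 737, 747, 757, …, 999, 1001.
31 qualify.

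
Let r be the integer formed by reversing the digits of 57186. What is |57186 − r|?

Reverse of 57186 is 68175.
|57186 − 68175| = 10989

10989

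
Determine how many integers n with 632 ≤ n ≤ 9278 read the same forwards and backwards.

120

The integers in [632, 9278] that read the same forwards and backwards: 636, 646, 656, 666, 676, 686, …, 9119, 9229.
120 qualify.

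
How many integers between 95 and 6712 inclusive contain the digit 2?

The integers in [95, 6712] that contain the digit 2: 102, 112, 120, 121, 122, 123, …, 6702, 6712.
2552 qualify.

2552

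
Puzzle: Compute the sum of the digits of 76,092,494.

7+6+0+9+2+4+9+4 = 41

41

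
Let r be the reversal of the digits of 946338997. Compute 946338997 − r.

146505348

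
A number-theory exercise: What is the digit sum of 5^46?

5^46 = 142108547152020037174224853515625
Sum of its 33 digits: 112.

112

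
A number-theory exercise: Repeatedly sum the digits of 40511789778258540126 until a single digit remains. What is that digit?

4+0+5+1+1+7+8+9+7+7+8+2+5+8+5+4+0+1+2+6 = 90
9+0 = 9

9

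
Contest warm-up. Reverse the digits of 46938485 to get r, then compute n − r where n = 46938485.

Reverse of 46938485 is 58483964.
46938485 − 58483964 = -11545479

-11545479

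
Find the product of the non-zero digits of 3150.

15

3×1×5 = 15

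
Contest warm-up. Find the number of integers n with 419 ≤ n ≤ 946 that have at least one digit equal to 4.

168

The integers in [419, 946] that have at least one digit equal to 4: 419, 420, 421, 422, 423, 424, …, 945, 946.
168 qualify.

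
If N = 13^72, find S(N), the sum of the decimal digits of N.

361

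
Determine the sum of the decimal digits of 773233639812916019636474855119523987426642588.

7+7+3+2+3+3+6+3+9+8+1+2+9+1+6+0+1+9+6+3+6+4+7+4+8+5+5+1+1+9+5+2+3+9+8+7+4+2+6+6+4+2+5+8+8 = 218

218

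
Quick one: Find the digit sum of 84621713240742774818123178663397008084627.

177

8+4+6+2+1+7+1+3+2+4+0+7+4+2+7+7+4+8+1+8+1+2+3+1+7+8+6+6+3+3+9+7+0+0+8+0+8+4+6+2+7 = 177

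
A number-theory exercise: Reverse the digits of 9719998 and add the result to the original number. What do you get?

Reverse of 9719998 is 8999179.
9719998 + 8999179 = 18719177

18719177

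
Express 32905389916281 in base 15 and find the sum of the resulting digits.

85

32905389916281 in base 15 is 3C0E285AA5A6.
Digit sum: 3+12+0+14+2+8+5+10+10+5+10+6 = 85.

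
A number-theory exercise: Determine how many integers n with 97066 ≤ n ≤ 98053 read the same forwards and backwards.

The integers in [97066, 98053] that read the same forwards and backwards: 97079, 97179, 97279, 97379, 97479, 97579, 97679, 97779, 97879, 97979.
10 qualify.

10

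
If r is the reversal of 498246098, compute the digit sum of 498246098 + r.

Reversal of 498246098 is 890642894; 498246098 + 890642894 = 1388888992.
Digit sum of 1388888992: 1+3+8+8+8+8+8+9+9+2 = 64.

64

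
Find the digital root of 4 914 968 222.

2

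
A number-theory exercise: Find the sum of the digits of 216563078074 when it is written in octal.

216563078074 in base 8 is 3115412451672.
Digit sum: 3+1+1+5+4+1+2+4+5+1+6+7+2 = 42.

42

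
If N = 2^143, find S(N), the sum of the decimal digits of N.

2^143 = 11150372599265311570767859136324180752990208
Sum of its 44 digits: 185.

185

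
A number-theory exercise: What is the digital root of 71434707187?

4

7+1+4+3+4+7+0+7+1+8+7 = 49
4+9 = 13
1+3 = 4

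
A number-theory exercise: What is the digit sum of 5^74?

241

5^74 = 5293955920339377119177015629247762262821197509765625
Sum of its 52 digits: 241.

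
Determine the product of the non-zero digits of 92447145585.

8064000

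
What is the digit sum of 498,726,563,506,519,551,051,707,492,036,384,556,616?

4+9+8+7+2+6+5+6+3+5+0+6+5+1+9+5+5+1+0+5+1+7+0+7+4+9+2+0+3+6+3+8+4+5+5+6+6+1+6 = 175

175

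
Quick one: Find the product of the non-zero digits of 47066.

4×7×6×6 = 1008

1008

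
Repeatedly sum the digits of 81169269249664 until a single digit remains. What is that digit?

1

8+1+1+6+9+2+6+9+2+4+9+6+6+4 = 73
7+3 = 10
1+0 = 1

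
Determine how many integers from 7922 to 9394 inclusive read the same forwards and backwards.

The integers in [7922, 9394] that read the same forwards and backwards: 7997, 8008, 8118, 8228, 8338, 8448, …, 9229, 9339.
15 qualify.

15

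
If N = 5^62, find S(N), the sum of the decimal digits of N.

187

5^62 = 21684043449710088680149056017398834228515625
Sum of its 44 digits: 187.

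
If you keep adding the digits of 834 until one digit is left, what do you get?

6

8+3+4 = 15
1+5 = 6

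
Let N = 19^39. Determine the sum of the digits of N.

19^39 = 74368742344158402044370289529129338200416023056379
Sum of its 50 digits: 199.

199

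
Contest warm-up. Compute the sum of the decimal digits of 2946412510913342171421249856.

2+9+4+6+4+1+2+5+1+0+9+1+3+3+4+2+1+7+1+4+2+1+2+4+9+8+5+6 = 106

106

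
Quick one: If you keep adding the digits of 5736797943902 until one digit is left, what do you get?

8

5+7+3+6+7+9+7+9+4+3+9+0+2 = 71
7+1 = 8
(Equivalently, 5736797943902 mod 9 = 8.)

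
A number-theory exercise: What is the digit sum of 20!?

20! = 2432902008176640000
Sum of its 19 digits: 54.

54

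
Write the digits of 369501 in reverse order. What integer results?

105963

Reversing 369501 gives 105963.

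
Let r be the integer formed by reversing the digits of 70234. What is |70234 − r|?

27027

Reverse of 70234 is 43207.
|70234 − 43207| = 27027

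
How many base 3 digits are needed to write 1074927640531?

26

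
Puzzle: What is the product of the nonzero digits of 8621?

8×6×2×1 = 96

96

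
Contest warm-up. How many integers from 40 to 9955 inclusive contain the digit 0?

2612

The integers in [40, 9955] that contain the digit 0: 40, 50, 60, 70, 80, 90, …, 9940, 9950.
2612 qualify.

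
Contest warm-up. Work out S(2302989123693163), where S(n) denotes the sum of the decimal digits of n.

2+3+0+2+9+8+9+1+2+3+6+9+3+1+6+3 = 67

67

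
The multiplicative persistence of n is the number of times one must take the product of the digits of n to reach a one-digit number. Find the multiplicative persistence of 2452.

2452 → 80 → 0 (2 steps)

2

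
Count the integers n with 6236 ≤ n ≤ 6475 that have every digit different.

134

The integers in [6236, 6475] that have every digit different: 6237, 6238, 6239, 6240, 6241, 6243, …, 6473, 6475.
134 qualify.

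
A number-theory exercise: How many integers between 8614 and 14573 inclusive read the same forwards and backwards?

The integers in [8614, 14573] that read the same forwards and backwards: 8668, 8778, 8888, 8998, 9009, 9119, …, 14441, 14541.
60 qualify.

60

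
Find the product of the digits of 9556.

1350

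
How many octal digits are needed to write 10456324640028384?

18

10456324640028384 in base 8 is 451137431364633340, which has 18 digits.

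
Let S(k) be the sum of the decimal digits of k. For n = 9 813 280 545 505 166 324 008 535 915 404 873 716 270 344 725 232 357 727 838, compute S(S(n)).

10

First digit sum: 244.
2+4+4 = 10.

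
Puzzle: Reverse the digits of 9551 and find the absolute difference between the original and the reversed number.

Reverse of 9551 is 1559.
|9551 − 1559| = 7992

7992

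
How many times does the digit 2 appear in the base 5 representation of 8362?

8362 in base 5 is 231422.
The digit 2 appears 3 times.

3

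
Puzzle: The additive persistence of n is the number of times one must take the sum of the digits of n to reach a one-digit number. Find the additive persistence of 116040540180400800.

116040540180400800 → 42 → 6 (2 steps)

2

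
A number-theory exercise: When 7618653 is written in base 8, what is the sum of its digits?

7618653 in base 8 is 35040135.
Digit sum: 3+5+0+4+0+1+3+5 = 21.

21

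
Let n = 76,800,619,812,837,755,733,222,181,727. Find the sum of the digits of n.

128

7+6+8+0+0+6+1+9+8+1+2+8+3+7+7+5+5+7+3+3+2+2+2+1+8+1+7+2+7 = 128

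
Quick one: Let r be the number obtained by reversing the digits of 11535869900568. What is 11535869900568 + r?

98036866754079

Reverse of 11535869900568 is 86500996853511.
11535869900568 + 86500996853511 = 98036866754079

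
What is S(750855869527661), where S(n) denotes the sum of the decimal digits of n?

7+5+0+8+5+5+8+6+9+5+2+7+6+6+1 = 80

80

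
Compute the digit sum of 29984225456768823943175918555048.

2+9+9+8+4+2+2+5+4+5+6+7+6+8+8+2+3+9+4+3+1+7+5+9+1+8+5+5+5+0+4+8 = 164

164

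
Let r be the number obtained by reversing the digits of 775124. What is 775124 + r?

1196701

Reverse of 775124 is 421577.
775124 + 421577 = 1196701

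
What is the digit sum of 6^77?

306

6^77 = 827268102990819696904779987451100917723545245377785847873536
Sum of its 60 digits: 306.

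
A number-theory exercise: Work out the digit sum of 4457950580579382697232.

4+4+5+7+9+5+0+5+8+0+5+7+9+3+8+2+6+9+7+2+3+2 = 110

110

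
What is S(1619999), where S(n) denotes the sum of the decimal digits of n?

44

1+6+1+9+9+9+9 = 44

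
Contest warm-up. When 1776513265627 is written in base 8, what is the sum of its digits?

1776513265627 in base 8 is 31664034227733.
Digit sum: 3+1+6+6+4+0+3+4+2+2+7+7+3+3 = 51.

51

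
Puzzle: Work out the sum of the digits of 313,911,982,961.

3+1+3+9+1+1+9+8+2+9+6+1 = 53

53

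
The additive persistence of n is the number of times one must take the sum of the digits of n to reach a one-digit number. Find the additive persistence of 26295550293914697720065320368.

2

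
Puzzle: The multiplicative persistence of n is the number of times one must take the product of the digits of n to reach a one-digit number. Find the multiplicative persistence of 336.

3

336 → 54 → 20 → 0 (3 steps)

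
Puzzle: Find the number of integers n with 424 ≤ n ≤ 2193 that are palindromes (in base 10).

70

The integers in [424, 2193] that are palindromes (in base 10): 424, 434, 444, 454, 464, 474, …, 2002, 2112.
70 qualify.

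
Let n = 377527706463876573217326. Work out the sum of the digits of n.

114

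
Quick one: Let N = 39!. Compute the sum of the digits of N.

189

39! = 20397882081197443358640281739902897356800000000
Sum of its 47 digits: 189.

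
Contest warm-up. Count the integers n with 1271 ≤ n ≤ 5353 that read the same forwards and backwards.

41

The integers in [1271, 5353] that read the same forwards and backwards: 1331, 1441, 1551, 1661, 1771, 1881, …, 5225, 5335.
41 qualify.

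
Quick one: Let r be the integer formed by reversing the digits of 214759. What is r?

957412

Reversing 214759 gives 957412.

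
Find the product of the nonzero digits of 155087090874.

1×5×5×8×7×9×8×7×4 = 2822400

2822400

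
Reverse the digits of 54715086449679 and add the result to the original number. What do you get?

152409554501424

Reverse of 54715086449679 is 97694468051745.
54715086449679 + 97694468051745 = 152409554501424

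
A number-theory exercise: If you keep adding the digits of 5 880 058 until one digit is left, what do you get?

7

5+8+8+0+0+5+8 = 34
3+4 = 7
(Equivalently, 5 880 058 mod 9 = 7.)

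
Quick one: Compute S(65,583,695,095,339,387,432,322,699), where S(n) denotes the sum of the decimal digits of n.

6+5+5+8+3+6+9+5+0+9+5+3+3+9+3+8+7+4+3+2+3+2+2+6+9+9 = 134

134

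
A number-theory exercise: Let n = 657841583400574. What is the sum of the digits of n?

67

6+5+7+8+4+1+5+8+3+4+0+0+5+7+4 = 67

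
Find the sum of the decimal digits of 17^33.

17^33 = 40254497110927943179349807054456171205137
Sum of its 41 digits: 170.

170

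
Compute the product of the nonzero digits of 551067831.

5×5×1×6×7×8×3×1 = 25200

25200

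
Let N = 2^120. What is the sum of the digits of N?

172

2^120 = 1329227995784915872903807060280344576
Sum of its 37 digits: 172.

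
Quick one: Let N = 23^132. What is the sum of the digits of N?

23^132 = 559853444205256635038100588781766472299607450896116455907997413610043321320649050722672985771503413338123172793785354887420997040443053745840717914418241953209814924365524375775521
Sum of its 180 digits: 784.

784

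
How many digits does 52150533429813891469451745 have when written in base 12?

24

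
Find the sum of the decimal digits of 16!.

63

16! = 20922789888000
Sum of its 14 digits: 63.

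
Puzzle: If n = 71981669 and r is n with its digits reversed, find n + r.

168600586

Reverse of 71981669 is 96618917.
71981669 + 96618917 = 168600586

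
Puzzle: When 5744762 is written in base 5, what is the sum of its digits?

5744762 in base 5 is 2432313022.
Digit sum: 2+4+3+2+3+1+3+0+2+2 = 22.

22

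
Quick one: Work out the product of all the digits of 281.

16

2×8×1 = 16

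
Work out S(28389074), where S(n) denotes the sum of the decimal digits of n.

2+8+3+8+9+0+7+4 = 41

41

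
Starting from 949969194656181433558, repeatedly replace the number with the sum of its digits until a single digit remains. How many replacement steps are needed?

949969194656181433558 → 115 → 7 (2 steps)

2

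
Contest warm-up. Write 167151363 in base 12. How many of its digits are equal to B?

167151363 in base 12 is 47B8B143.
The digit B appears 2 times.

2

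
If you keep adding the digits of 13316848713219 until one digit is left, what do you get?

1+3+3+1+6+8+4+8+7+1+3+2+1+9 = 57
5+7 = 12
1+2 = 3

3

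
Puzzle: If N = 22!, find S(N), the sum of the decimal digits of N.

72

22! = 1124000727777607680000
Sum of its 22 digits: 72.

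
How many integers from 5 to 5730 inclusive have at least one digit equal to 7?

The integers in [5, 5730] that have at least one digit equal to 7: 7, 17, 27, 37, 47, 57, …, 5729, 5730.
1519 qualify.

1519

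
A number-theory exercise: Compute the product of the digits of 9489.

9×4×8×9 = 2592

2592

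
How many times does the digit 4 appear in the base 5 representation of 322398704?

322398704 in base 5 is 1130013224304.
The digit 4 appears 2 times.

2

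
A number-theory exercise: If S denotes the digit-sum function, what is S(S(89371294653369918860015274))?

9

First digit sum: 126.
1+2+6 = 9.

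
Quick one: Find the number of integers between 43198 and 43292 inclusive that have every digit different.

The integers in [43198, 43292] that have every digit different: 43198, 43201, 43205, 43206, 43207, 43208, …, 43290, 43291.
39 qualify.

39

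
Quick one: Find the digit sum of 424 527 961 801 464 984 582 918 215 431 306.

4+2+4+5+2+7+9+6+1+8+0+1+4+6+4+9+8+4+5+8+2+9+1+8+2+1+5+4+3+1+3+0+6 = 142

142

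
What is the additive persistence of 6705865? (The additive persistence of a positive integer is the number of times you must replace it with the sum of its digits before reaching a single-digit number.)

3

6705865 → 37 → 10 → 1 (3 steps)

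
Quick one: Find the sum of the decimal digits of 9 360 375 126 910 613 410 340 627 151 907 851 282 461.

149

9+3+6+0+3+7+5+1+2+6+9+1+0+6+1+3+4+1+0+3+4+0+6+2+7+1+5+1+9+0+7+8+5+1+2+8+2+4+6+1 = 149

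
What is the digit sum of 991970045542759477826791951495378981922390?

9+9+1+9+7+0+0+4+5+5+4+2+7+5+9+4+7+7+8+2+6+7+9+1+9+5+1+4+9+5+3+7+8+9+8+1+9+2+2+3+9+0 = 221

221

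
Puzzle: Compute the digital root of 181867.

4

1+8+1+8+6+7 = 31
3+1 = 4
(Equivalently, 181867 mod 9 = 4.)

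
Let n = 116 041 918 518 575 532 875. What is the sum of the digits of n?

1+1+6+0+4+1+9+1+8+5+1+8+5+7+5+5+3+2+8+7+5 = 92

92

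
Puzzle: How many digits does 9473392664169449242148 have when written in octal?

25

9473392664169449242148 in base 8 is 2003066735476015333737044, which has 25 digits.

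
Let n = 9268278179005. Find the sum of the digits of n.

9+2+6+8+2+7+8+1+7+9+0+0+5 = 64

64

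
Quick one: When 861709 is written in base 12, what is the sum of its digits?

24

861709 in base 12 is 356811.
Digit sum: 3+5+6+8+1+1 = 24.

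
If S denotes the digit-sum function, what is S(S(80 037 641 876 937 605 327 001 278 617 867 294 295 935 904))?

8

First digit sum: 206.
2+0+6 = 8.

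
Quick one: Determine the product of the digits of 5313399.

5×3×1×3×3×9×9 = 10935

10935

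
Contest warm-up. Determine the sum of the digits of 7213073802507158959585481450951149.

7+2+1+3+0+7+3+8+0+2+5+0+7+1+5+8+9+5+9+5+8+5+4+8+1+4+5+0+9+5+1+1+4+9 = 151

151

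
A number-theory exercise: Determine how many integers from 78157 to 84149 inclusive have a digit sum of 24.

386

The integers in [78157, 84149] that have a digit sum of 24: 78162, 78171, 78180, 78207, 78216, 78225, …, 84138, 84147.
386 qualify.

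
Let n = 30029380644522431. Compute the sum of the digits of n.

3+0+0+2+9+3+8+0+6+4+4+5+2+2+4+3+1 = 56

56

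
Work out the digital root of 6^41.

9

The digital root of n equals n mod 9 (or 9 when 9 | n), so we need 6^41 mod 9.
6^41 ≡ 0 (mod 9), so the digital root is 9.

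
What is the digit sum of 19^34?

172

19^34 = 30034640110980377619945846078500632729311721
Sum of its 44 digits: 172.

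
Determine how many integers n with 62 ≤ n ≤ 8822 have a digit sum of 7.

113

The integers in [62, 8822] that have a digit sum of 7: 70, 106, 115, 124, 133, 142, …, 6100, 7000.
113 qualify.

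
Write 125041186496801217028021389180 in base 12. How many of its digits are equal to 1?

3

125041186496801217028021389180 in base 12 is AB0AA818A41A49B351439508990.
The digit 1 appears 3 times.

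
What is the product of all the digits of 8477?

8×4×7×7 = 1568

1568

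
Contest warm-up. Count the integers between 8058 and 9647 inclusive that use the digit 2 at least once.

465

The integers in [8058, 9647] that use the digit 2 at least once: 8062, 8072, 8082, 8092, 8102, 8112, …, 9632, 9642.
465 qualify.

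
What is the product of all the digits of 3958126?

3×9×5×8×1×2×6 = 12960

12960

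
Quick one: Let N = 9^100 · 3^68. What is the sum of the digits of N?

9^100 · 3^68 = 73874790939762173925332365231284392588323580292535533623396459499922800474435704482921921201029164993881113346534847664912715761
Sum of its 128 digits: 576.

576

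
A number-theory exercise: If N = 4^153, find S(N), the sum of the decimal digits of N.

4^153 = 130370302485407109521180524058200202307293977194619920040712988758680403184853549195737432064
Sum of its 93 digits: 370.

370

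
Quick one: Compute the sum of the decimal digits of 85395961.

8+5+3+9+5+9+6+1 = 46

46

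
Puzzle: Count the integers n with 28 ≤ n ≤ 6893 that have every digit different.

The integers in [28, 6893] that have every digit different: 28, 29, 30, 31, 32, 34, …, 6892, 6893.
3678 qualify.

3678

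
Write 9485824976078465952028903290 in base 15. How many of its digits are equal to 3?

1

9485824976078465952028903290 in base 15 is 86BB8DAC972D9553BCCA5910.
The digit 3 appears 1 time.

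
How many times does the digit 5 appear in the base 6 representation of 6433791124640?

4

6433791124640 in base 6 is 21403350504153252.
The digit 5 appears 4 times.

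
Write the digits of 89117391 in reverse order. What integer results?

Reversing 89117391 gives 19371198.

19371198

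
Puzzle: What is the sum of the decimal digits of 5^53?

5^53 = 11102230246251565404236316680908203125
Sum of its 38 digits: 119.

119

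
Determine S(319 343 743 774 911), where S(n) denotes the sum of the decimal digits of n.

66

3+1+9+3+4+3+7+4+3+7+7+4+9+1+1 = 66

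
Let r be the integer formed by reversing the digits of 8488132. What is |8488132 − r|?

6169284

Reverse of 8488132 is 2318848.
|8488132 − 2318848| = 6169284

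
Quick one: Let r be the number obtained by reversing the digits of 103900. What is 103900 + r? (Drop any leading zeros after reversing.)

Reverse of 103900 is 9301.
103900 + 9301 = 113201

113201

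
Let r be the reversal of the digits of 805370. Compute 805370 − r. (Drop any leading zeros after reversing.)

Reverse of 805370 is 73508.
805370 − 73508 = 731862

731862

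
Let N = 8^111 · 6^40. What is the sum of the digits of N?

612

8^111 · 6^40 = 233904496948951288685143419296760930042864062856930594274405186381607166505544846394077357500876914061791479812711441259672729812992
Sum of its 132 digits: 612.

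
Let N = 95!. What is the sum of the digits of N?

95! = 10329978488239059262599702099394727095397746340117372869212250571234293987594703124871765375385424468563282236864226607350415360000000000000000000000
Sum of its 149 digits: 585.

585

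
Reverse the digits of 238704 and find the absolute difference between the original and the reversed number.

Reverse of 238704 is 407832.
|238704 − 407832| = 169128

169128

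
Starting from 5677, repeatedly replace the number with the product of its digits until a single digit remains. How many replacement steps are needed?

2

5677 → 1470 → 0 (2 steps)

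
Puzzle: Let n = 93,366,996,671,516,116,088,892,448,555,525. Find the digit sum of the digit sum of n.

First digit sum: 163.
1+6+3 = 10.

10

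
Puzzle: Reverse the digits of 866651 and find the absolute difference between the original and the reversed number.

Reverse of 866651 is 156668.
|866651 − 156668| = 709983

709983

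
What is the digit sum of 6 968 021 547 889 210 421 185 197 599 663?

152

6+9+6+8+0+2+1+5+4+7+8+8+9+2+1+0+4+2+1+1+8+5+1+9+7+5+9+9+6+6+3 = 152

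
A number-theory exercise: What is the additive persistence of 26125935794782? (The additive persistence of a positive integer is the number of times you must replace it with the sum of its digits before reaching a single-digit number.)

2

26125935794782 → 70 → 7 (2 steps)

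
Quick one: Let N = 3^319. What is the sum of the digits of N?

3^319 = 159103691270434704828826167860388135638741617679746171283361869381923995626838936153055590711413459413585024609390098913457694116207436538222781610583467
Sum of its 153 digits: 693.

693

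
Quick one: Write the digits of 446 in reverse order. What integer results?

Reversing 446 gives 644.

644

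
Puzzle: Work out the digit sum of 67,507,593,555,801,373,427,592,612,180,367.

6+7+5+0+7+5+9+3+5+5+5+8+0+1+3+7+3+4+2+7+5+9+2+6+1+2+1+8+0+3+6+7 = 142

142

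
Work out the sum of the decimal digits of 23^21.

152

23^21 = 39471584120695485887249589623
Sum of its 29 digits: 152.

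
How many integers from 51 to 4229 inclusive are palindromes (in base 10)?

The integers in [51, 4229] that are palindromes (in base 10): 55, 66, 77, 88, 99, 101, …, 4114, 4224.
128 qualify.

128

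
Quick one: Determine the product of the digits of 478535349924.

4×7×8×5×3×5×3×4×9×9×2×4 = 130636800

130636800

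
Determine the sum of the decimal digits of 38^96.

685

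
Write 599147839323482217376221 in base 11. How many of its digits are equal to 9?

599147839323482217376221 in base 11 is 73A66007149042092339989.
The digit 9 appears 5 times.

5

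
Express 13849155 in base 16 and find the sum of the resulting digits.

30

13849155 in base 16 is D35243.
Digit sum: 13+3+5+2+4+3 = 30.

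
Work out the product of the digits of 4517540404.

4×5×1×7×5×4×0×4×0×4 = 0

0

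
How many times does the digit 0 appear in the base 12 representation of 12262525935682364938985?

3

12262525935682364938985 in base 12 is 3247150401A50B1877835.
The digit 0 appears 3 times.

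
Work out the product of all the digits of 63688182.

6×3×6×8×8×1×8×2 = 110592

110592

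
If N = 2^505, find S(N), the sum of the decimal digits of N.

2^505 = 104748499452676539840422070298483172870932545473378073263465323779076281484949585756264642954428933028828373892081922272294952209468332577706512882860032
Sum of its 153 digits: 713.

713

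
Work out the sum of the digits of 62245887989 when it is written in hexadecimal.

89

62245887989 in base 16 is E7E24DFF5.
Digit sum: 14+7+14+2+4+13+15+15+5 = 89.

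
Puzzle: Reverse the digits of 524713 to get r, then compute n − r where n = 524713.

207288

Reverse of 524713 is 317425.
524713 − 317425 = 207288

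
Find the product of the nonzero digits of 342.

3×4×2 = 24

24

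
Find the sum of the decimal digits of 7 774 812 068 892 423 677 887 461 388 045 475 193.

189

7+7+7+4+8+1+2+0+6+8+8+9+2+4+2+3+6+7+7+8+8+7+4+6+1+3+8+8+0+4+5+4+7+5+1+9+3 = 189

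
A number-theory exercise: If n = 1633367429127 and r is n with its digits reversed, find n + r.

Reverse of 1633367429127 is 7219247633361.
1633367429127 + 7219247633361 = 8852615062488

8852615062488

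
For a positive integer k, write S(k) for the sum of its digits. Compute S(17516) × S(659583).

720

S(17516) = 1+7+5+1+6 = 20.
S(659583) = 6+5+9+5+8+3 = 36.
20 · 36 = 720.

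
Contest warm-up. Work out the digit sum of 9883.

9+8+8+3 = 28

28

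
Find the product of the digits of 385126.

1440

3×8×5×1×2×6 = 1440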